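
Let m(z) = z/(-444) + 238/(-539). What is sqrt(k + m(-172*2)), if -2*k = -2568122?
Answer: sqrt(93802232821605)/8547 ≈ 1133.2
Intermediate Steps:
k = 1284061 (k = -1/2*(-2568122) = 1284061)
m(z) = -34/77 - z/444 (m(z) = z*(-1/444) + 238*(-1/539) = -z/444 - 34/77 = -34/77 - z/444)
sqrt(k + m(-172*2)) = sqrt(1284061 + (-34/77 - (-43)*2/111)) = sqrt(1284061 + (-34/77 - 1/444*(-344))) = sqrt(1284061 + (-34/77 + 86/111)) = sqrt(1284061 + 2848/8547) = sqrt(10974872215/8547) = sqrt(93802232821605)/8547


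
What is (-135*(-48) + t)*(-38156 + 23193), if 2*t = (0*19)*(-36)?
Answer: -96960240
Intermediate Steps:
t = 0 (t = ((0*19)*(-36))/2 = (0*(-36))/2 = (½)*0 = 0)
(-135*(-48) + t)*(-38156 + 23193) = (-135*(-48) + 0)*(-38156 + 23193) = (6480 + 0)*(-14963) = 6480*(-14963) = -96960240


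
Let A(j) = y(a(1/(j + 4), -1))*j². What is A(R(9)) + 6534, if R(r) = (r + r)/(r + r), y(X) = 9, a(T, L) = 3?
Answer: 6543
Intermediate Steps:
R(r) = 1 (R(r) = (2*r)/((2*r)) = (2*r)*(1/(2*r)) = 1)
A(j) = 9*j²
A(R(9)) + 6534 = 9*1² + 6534 = 9*1 + 6534 = 9 + 6534 = 6543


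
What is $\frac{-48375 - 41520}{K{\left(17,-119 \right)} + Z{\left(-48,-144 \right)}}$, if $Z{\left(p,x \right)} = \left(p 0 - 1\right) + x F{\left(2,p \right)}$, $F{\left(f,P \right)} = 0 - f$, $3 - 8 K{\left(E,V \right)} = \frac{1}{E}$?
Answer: $- \frac{6112860}{19541} \approx -312.82$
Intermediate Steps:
$K{\left(E,V \right)} = \frac{3}{8} - \frac{1}{8 E}$
$F{\left(f,P \right)} = - f$
$Z{\left(p,x \right)} = -1 - 2 x$ ($Z{\left(p,x \right)} = \left(p 0 - 1\right) + x \left(\left(-1\right) 2\right) = \left(0 - 1\right) + x \left(-2\right) = -1 - 2 x$)
$\frac{-48375 - 41520}{K{\left(17,-119 \right)} + Z{\left(-48,-144 \right)}} = \frac{-48375 - 41520}{\frac{-1 + 3 \cdot 17}{8 \cdot 17} - -287} = - \frac{89895}{\frac{1}{8} \cdot \frac{1}{17} \left(-1 + 51\right) + \left(-1 + 288\right)} = - \frac{89895}{\frac{1}{8} \cdot \frac{1}{17} \cdot 50 + 287} = - \frac{89895}{\frac{25}{68} + 287} = - \frac{89895}{\frac{19541}{68}} = \left(-89895\right) \frac{68}{19541} = - \frac{6112860}{19541}$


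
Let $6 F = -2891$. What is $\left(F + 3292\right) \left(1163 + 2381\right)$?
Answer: $\frac{29877692}{3} \approx 9.9592 \cdot 10^{6}$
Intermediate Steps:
$F = - \frac{2891}{6}$ ($F = \frac{1}{6} \left(-2891\right) = - \frac{2891}{6} \approx -481.83$)
$\left(F + 3292\right) \left(1163 + 2381\right) = \left(- \frac{2891}{6} + 3292\right) \left(1163 + 2381\right) = \frac{16861}{6} \cdot 3544 = \frac{29877692}{3}$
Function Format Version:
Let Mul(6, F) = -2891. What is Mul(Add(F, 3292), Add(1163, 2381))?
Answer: Rational(29877692, 3) ≈ 9.9592e+6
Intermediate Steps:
F = Rational(-2891, 6) (F = Mul(Rational(1, 6), -2891) = Rational(-2891, 6) ≈ -481.83)
Mul(Add(F, 3292), Add(1163, 2381)) = Mul(Add(Rational(-2891, 6), 3292), Add(1163, 2381)) = Mul(Rational(16861, 6), 3544) = Rational(29877692, 3)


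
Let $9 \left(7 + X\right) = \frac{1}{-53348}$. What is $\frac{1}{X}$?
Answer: $- \frac{480132}{3360925} \approx -0.14286$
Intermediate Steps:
$X = - \frac{3360925}{480132}$ ($X = -7 + \frac{1}{9 \left(-53348\right)} = -7 + \frac{1}{9} \left(- \frac{1}{53348}\right) = -7 - \frac{1}{480132} = - \frac{3360925}{480132} \approx -7.0$)
$\frac{1}{X} = \frac{1}{- \frac{3360925}{480132}} = - \frac{480132}{3360925}$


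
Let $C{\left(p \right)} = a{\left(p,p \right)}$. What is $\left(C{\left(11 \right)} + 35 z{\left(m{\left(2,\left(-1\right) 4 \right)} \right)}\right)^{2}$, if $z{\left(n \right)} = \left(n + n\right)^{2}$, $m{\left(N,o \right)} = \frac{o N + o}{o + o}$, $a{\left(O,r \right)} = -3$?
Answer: $97344$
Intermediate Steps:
$m{\left(N,o \right)} = \frac{o + N o}{2 o}$ ($m{\left(N,o \right)} = \frac{N o + o}{2 o} = \left(o + N o\right) \frac{1}{2 o} = \frac{o + N o}{2 o}$)
$z{\left(n \right)} = 4 n^{2}$ ($z{\left(n \right)} = \left(2 n\right)^{2} = 4 n^{2}$)
$C{\left(p \right)} = -3$
$\left(C{\left(11 \right)} + 35 z{\left(m{\left(2,\left(-1\right) 4 \right)} \right)}\right)^{2} = \left(-3 + 35 \cdot 4 \left(\frac{1}{2} + \frac{1}{2} \cdot 2\right)^{2}\right)^{2} = \left(-3 + 35 \cdot 4 \left(\frac{1}{2} + 1\right)^{2}\right)^{2} = \left(-3 + 35 \cdot 4 \left(\frac{3}{2}\right)^{2}\right)^{2} = \left(-3 + 35 \cdot 4 \cdot \frac{9}{4}\right)^{2} = \left(-3 + 35 \cdot 9\right)^{2} = \left(-3 + 315\right)^{2} = 312^{2} = 97344$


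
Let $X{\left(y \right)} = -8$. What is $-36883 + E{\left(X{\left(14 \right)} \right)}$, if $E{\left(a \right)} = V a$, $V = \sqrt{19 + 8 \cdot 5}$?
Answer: $-36883 - 8 \sqrt{59} \approx -36944.0$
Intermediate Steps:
$V = \sqrt{59}$ ($V = \sqrt{19 + 40} = \sqrt{59} \approx 7.6811$)
$E{\left(a \right)} = a \sqrt{59}$ ($E{\left(a \right)} = \sqrt{59} a = a \sqrt{59}$)
$-36883 + E{\left(X{\left(14 \right)} \right)} = -36883 - 8 \sqrt{59}$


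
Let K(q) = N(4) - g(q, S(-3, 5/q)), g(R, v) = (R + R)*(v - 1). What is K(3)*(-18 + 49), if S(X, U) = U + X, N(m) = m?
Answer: 558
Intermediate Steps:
g(R, v) = 2*R*(-1 + v) (g(R, v) = (2*R)*(-1 + v) = 2*R*(-1 + v))
K(q) = 4 - 2*q*(-4 + 5/q) (K(q) = 4 - 2*q*(-1 + (5/q - 3)) = 4 - 2*q*(-1 + (-3 + 5/q)) = 4 - 2*q*(-4 + 5/q))
K(3)*(-18 + 49) = (-6 + 8*3)*(-18 + 49) = (-6 + 24)*31 = 18*31 = 558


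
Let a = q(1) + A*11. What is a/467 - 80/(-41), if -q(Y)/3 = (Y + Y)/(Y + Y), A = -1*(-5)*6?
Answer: 50767/19147 ≈ 2.6514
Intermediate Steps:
A = 30 (A = 5*6 = 30)
q(Y) = -3 (q(Y) = -3*(Y + Y)/(Y + Y) = -3*2*Y/(2*Y) = -3*2*Y*1/(2*Y) = -3*1 = -3)
a = 327 (a = -3 + 30*11 = -3 + 330 = 327)
a/467 - 80/(-41) = 327/467 - 80/(-41) = 327*(1/467) - 80*(-1/41) = 327/467 + 80/41 = 50767/19147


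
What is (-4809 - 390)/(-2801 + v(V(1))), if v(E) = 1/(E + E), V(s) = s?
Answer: 3466/1867 ≈ 1.8565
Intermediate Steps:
v(E) = 1/(2*E)
(-4809 - 390)/(-2801 + v(V(1))) = (-4809 - 390)/(-2801 + (½)/1) = -5199/(-2801 + (½)*1) = -5199/(-2801 + ½) = -5199/(-5601/2) = -5199*(-2/5601) = 3466/1867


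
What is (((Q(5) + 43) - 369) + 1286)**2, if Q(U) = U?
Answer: 931225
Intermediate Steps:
(((Q(5) + 43) - 369) + 1286)**2 = (((5 + 43) - 369) + 1286)**2 = ((48 - 369) + 1286)**2 = (-321 + 1286)**2 = 965**2 = 931225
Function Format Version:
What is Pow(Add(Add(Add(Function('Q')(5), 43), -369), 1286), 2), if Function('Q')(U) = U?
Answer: 931225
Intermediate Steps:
Pow(Add(Add(Add(Function('Q')(5), 43), -369), 1286), 2) = Pow(Add(Add(Add(5, 43), -369), 1286), 2) = Pow(Add(Add(48, -369), 1286), 2) = Pow(Add(-321, 1286), 2) = Pow(965, 2) = 931225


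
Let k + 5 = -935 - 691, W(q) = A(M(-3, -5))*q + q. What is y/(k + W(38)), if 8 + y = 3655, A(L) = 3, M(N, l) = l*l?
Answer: -3647/1479 ≈ -2.4659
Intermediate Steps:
M(N, l) = l**2
y = 3647 (y = -8 + 3655 = 3647)
W(q) = 4*q (W(q) = 3*q + q = 4*q)
k = -1631 (k = -5 + (-935 - 691) = -5 - 1626 = -1631)
y/(k + W(38)) = 3647/(-1631 + 4*38) = 3647/(-1631 + 152) = 3647/(-1479) = 3647*(-1/1479) = -3647/1479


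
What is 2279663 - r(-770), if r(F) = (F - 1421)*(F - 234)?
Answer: 79899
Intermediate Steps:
r(F) = (-1421 + F)*(-234 + F)
2279663 - r(-770) = 2279663 - (332514 + (-770)**2 - 1655*(-770)) = 2279663 - (332514 + 592900 + 1274350) = 2279663 - 1*2199764 = 2279663 - 2199764 = 79899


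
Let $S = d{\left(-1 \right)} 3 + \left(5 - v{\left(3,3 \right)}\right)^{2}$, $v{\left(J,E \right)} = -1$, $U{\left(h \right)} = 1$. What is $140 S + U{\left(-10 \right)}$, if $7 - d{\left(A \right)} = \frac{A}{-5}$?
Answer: $7897$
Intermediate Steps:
$d{\left(A \right)} = 7 + \frac{A}{5}$ ($d{\left(A \right)} = 7 - \frac{A}{-5} = 7 - A \left(- \frac{1}{5}\right) = 7 - - \frac{A}{5} = 7 + \frac{A}{5}$)
$S = \frac{282}{5}$ ($S = \left(7 + \frac{1}{5} \left(-1\right)\right) 3 + \left(5 - -1\right)^{2} = \left(7 - \frac{1}{5}\right) 3 + \left(5 + 1\right)^{2} = \frac{34}{5} \cdot 3 + 6^{2} = \frac{102}{5} + 36 = \frac{282}{5} \approx 56.4$)
$140 S + U{\left(-10 \right)} = 140 \cdot \frac{282}{5} + 1 = 7896 + 1 = 7897$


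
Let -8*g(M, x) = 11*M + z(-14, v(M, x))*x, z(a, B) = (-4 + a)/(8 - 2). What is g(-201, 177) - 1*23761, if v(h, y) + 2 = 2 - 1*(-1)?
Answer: -93673/4 ≈ -23418.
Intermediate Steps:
v(h, y) = 1 (v(h, y) = -2 + (2 - 1*(-1)) = -2 + (2 + 1) = -2 + 3 = 1)
z(a, B) = -⅔ + a/6 (z(a, B) = (-4 + a)/6 = (-4 + a)*(⅙) = -⅔ + a/6)
g(M, x) = -11*M/8 + 3*x/8 (g(M, x) = -(11*M + (-⅔ + (⅙)*(-14))*x)/8 = -(11*M + (-⅔ - 7/3)*x)/8 = -(11*M - 3*x)/8 = -(-3*x + 11*M)/8 = -11*M/8 + 3*x/8)
g(-201, 177) - 1*23761 = (-11/8*(-201) + (3/8)*177) - 1*23761 = (2211/8 + 531/8) - 23761 = 1371/4 - 23761 = -93673/4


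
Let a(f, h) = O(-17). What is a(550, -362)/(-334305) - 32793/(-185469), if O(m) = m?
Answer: 215019938/1215749295 ≈ 0.17686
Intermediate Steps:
a(f, h) = -17
a(550, -362)/(-334305) - 32793/(-185469) = -17/(-334305) - 32793/(-185469) = -17*(-1/334305) - 32793*(-1/185469) = 1/19665 + 10931/61823 = 215019938/1215749295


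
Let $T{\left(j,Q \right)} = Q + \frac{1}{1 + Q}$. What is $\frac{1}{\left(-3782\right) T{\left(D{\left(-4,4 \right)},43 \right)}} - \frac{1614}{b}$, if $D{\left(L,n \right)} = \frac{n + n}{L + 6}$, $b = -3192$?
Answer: $\frac{962917643}{1904380716} \approx 0.50563$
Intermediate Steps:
$D{\left(L,n \right)} = \frac{2 n}{6 + L}$
$\frac{1}{\left(-3782\right) T{\left(D{\left(-4,4 \right)},43 \right)}} - \frac{1614}{b} = \frac{1}{\left(-3782\right) \frac{1 + 43 + 43^{2}}{1 + 43}} - \frac{1614}{-3192} = - \frac{1}{3782 \frac{1 + 43 + 1849}{44}} - - \frac{269}{532} = - \frac{1}{3782 \cdot \frac{1}{44} \cdot 1893} + \frac{269}{532} = - \frac{1}{3782 \cdot \frac{1893}{44}} + \frac{269}{532} = \left(- \frac{1}{3782}\right) \frac{44}{1893} + \frac{269}{532} = - \frac{22}{3579663} + \frac{269}{532} = \frac{962917643}{1904380716}$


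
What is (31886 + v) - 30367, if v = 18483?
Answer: 20002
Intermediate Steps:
(31886 + v) - 30367 = (31886 + 18483) - 30367 = 50369 - 30367 = 20002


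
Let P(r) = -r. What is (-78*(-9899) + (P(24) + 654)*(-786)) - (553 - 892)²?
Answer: 162021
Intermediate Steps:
(-78*(-9899) + (P(24) + 654)*(-786)) - (553 - 892)² = (-78*(-9899) + (-1*24 + 654)*(-786)) - (553 - 892)² = (-1*(-772122) + (-24 + 654)*(-786)) - 1*(-339)² = (772122 + 630*(-786)) - 1*114921 = (772122 - 495180) - 114921 = 276942 - 114921 = 162021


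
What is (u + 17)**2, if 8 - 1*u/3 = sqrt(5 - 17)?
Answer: 1573 - 492*I*sqrt(3) ≈ 1573.0 - 852.17*I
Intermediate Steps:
u = 24 - 6*I*sqrt(3) (u = 24 - 3*sqrt(5 - 17) = 24 - 6*I*sqrt(3) ≈ 24.0 - 10.392*I)
(u + 17)**2 = ((24 - 6*I*sqrt(3)) + 17)**2 = (41 - 6*I*sqrt(3))**2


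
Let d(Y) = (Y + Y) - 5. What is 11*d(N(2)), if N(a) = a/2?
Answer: -33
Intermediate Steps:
N(a) = a/2 (N(a) = a*(1/2) = a/2)
d(Y) = -5 + 2*Y (d(Y) = 2*Y - 5 = -5 + 2*Y)
11*d(N(2)) = 11*(-5 + 2*((1/2)*2)) = 11*(-5 + 2*1) = 11*(-5 + 2) = 11*(-3) = -33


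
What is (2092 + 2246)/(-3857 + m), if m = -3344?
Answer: -4338/7201 ≈ -0.60242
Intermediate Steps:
(2092 + 2246)/(-3857 + m) = (2092 + 2246)/(-3857 - 3344) = 4338/(-7201) = 4338*(-1/7201) = -4338/7201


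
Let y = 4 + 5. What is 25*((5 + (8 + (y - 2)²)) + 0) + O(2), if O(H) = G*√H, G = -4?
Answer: 1550 - 4*√2 ≈ 1544.3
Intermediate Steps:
y = 9
O(H) = -4*√H
25*((5 + (8 + (y - 2)²)) + 0) + O(2) = 25*((5 + (8 + (9 - 2)²)) + 0) - 4*√2 = 25*((5 + (8 + 7²)) + 0) - 4*√2 = 25*((5 + (8 + 49)) + 0) - 4*√2 = 25*((5 + 57) + 0) - 4*√2 = 25*(62 + 0) - 4*√2 = 25*62 - 4*√2 = 1550 - 4*√2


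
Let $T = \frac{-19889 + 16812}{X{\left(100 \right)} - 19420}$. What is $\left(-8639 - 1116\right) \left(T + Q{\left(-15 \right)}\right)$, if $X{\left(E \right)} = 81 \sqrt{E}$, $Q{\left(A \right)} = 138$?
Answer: $- \frac{5016522407}{3722} \approx -1.3478 \cdot 10^{6}$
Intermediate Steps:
$T = \frac{3077}{18610}$ ($T = \frac{-19889 + 16812}{81 \sqrt{100} - 19420} = - \frac{3077}{81 \cdot 10 - 19420} = - \frac{3077}{810 - 19420} = - \frac{3077}{-18610} = \left(-3077\right) \left(- \frac{1}{18610}\right) = \frac{3077}{18610} \approx 0.16534$)
$\left(-8639 - 1116\right) \left(T + Q{\left(-15 \right)}\right) = \left(-8639 - 1116\right) \left(\frac{3077}{18610} + 138\right) = \left(-8639 - 1116\right) \frac{2571257}{18610} = \left(-9755\right) \frac{2571257}{18610} = - \frac{5016522407}{3722}$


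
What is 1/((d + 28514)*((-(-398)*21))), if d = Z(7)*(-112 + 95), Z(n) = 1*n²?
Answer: 1/231357798 ≈ 4.3223e-9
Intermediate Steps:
Z(n) = n²
d = -833 (d = 7²*(-112 + 95) = 49*(-17) = -833)
1/((d + 28514)*((-(-398)*21))) = 1/((-833 + 28514)*((-(-398)*21))) = 1/(27681*((-398*(-21)))) = (1/27681)/8358 = (1/27681)*(1/8358) = 1/231357798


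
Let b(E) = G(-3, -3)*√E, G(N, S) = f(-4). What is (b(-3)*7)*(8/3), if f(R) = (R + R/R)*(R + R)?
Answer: 448*I*√3 ≈ 775.96*I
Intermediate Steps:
f(R) = 2*R*(1 + R) (f(R) = (R + 1)*(2*R) = (1 + R)*(2*R) = 2*R*(1 + R))
G(N, S) = 24 (G(N, S) = 2*(-4)*(1 - 4) = 2*(-4)*(-3) = 24)
b(E) = 24*√E
(b(-3)*7)*(8/3) = ((24*√(-3))*7)*(8/3) = ((24*(I*√3))*7)*(8*(⅓)) = ((24*I*√3)*7)*(8/3) = (168*I*√3)*(8/3) = 448*I*√3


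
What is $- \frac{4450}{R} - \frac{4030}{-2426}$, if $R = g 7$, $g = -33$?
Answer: $\frac{5863315}{280203} \approx 20.925$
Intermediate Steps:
$R = -231$ ($R = \left(-33\right) 7 = -231$)
$- \frac{4450}{R} - \frac{4030}{-2426} = - \frac{4450}{-231} - \frac{4030}{-2426} = \left(-4450\right) \left(- \frac{1}{231}\right) - - \frac{2015}{1213} = \frac{4450}{231} + \frac{2015}{1213} = \frac{5863315}{280203}$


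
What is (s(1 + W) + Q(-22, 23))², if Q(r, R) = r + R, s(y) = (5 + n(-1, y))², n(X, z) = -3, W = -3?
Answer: 25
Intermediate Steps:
s(y) = 4 (s(y) = (5 - 3)² = 2² = 4)
Q(r, R) = R + r
(s(1 + W) + Q(-22, 23))² = (4 + (23 - 22))² = (4 + 1)² = 5² = 25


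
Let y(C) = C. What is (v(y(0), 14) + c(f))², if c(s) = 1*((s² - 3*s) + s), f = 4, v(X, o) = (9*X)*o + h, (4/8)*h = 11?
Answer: 900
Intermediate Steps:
h = 22 (h = 2*11 = 22)
v(X, o) = 22 + 9*X*o (v(X, o) = (9*X)*o + 22 = 9*X*o + 22 = 22 + 9*X*o)
c(s) = s² - 2*s (c(s) = 1*(s² - 2*s) = s² - 2*s)
(v(y(0), 14) + c(f))² = ((22 + 9*0*14) + 4*(-2 + 4))² = ((22 + 0) + 4*2)² = (22 + 8)² = 30² = 900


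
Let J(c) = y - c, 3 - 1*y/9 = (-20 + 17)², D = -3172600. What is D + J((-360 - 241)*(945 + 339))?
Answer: -2400970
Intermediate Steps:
y = -54 (y = 27 - 9*(-20 + 17)² = 27 - 9*(-3)² = 27 - 9*9 = 27 - 81 = -54)
J(c) = -54 - c
D + J((-360 - 241)*(945 + 339)) = -3172600 + (-54 - (-360 - 241)*(945 + 339)) = -3172600 + (-54 - (-601)*1284) = -3172600 + (-54 - 1*(-771684)) = -3172600 + (-54 + 771684) = -3172600 + 771630 = -2400970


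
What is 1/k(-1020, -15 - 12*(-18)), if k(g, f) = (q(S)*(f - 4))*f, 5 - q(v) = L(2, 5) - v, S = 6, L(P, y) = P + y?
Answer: 1/158388 ≈ 6.3136e-6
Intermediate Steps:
q(v) = -2 + v (q(v) = 5 - ((2 + 5) - v) = 5 - (7 - v) = 5 + (-7 + v) = -2 + v)
k(g, f) = f*(-16 + 4*f) (k(g, f) = ((-2 + 6)*(f - 4))*f = (4*(-4 + f))*f = (-16 + 4*f)*f = f*(-16 + 4*f))
1/k(-1020, -15 - 12*(-18)) = 1/(4*(-15 - 12*(-18))*(-4 + (-15 - 12*(-18)))) = 1/(4*(-15 + 216)*(-4 + (-15 + 216))) = 1/(4*201*(-4 + 201)) = 1/(4*201*197) = 1/158388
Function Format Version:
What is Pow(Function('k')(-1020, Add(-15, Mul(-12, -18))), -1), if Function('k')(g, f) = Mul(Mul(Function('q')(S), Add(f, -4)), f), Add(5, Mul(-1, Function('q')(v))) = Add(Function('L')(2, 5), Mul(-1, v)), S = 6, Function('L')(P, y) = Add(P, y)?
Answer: Rational(1, 158388) ≈ 6.3136e-6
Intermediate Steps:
Function('q')(v) = Add(-2, v) (Function('q')(v) = Add(5, Mul(-1, Add(Add(2, 5), Mul(-1, v)))) = Add(5, Mul(-1, Add(7, Mul(-1, v)))) = Add(5, Add(-7, v)) = Add(-2, v))
Function('k')(g, f) = Mul(f, Add(-16, Mul(4, f))) (Function('k')(g, f) = Mul(Mul(Add(-2, 6), Add(f, -4)), f) = Mul(Mul(4, Add(-4, f)), f) = Mul(Add(-16, Mul(4, f)), f) = Mul(f, Add(-16, Mul(4, f))))
Pow(Function('k')(-1020, Add(-15, Mul(-12, -18))), -1) = Pow(Mul(4, Add(-15, Mul(-12, -18)), Add(-4, Add(-15, Mul(-12, -18)))), -1) = Pow(Mul(4, Add(-15, 216), Add(-4, Add(-15, 216))), -1) = Pow(Mul(4, 201, Add(-4, 201)), -1) = Pow(Mul(4, 201, 197), -1) = Pow(158388, -1) = Rational(1, 158388)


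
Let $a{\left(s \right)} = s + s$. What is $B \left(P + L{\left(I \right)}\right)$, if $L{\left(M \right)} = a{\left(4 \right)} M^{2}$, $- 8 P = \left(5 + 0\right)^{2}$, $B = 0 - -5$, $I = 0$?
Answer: $- \frac{125}{8} \approx -15.625$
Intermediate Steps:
$B = 5$ ($B = 0 + 5 = 5$)
$a{\left(s \right)} = 2 s$
$P = - \frac{25}{8}$ ($P = - \frac{\left(5 + 0\right)^{2}}{8} = - \frac{5^{2}}{8} = \left(- \frac{1}{8}\right) 25 = - \frac{25}{8} \approx -3.125$)
$L{\left(M \right)} = 8 M^{2}$ ($L{\left(M \right)} = 2 \cdot 4 M^{2} = 8 M^{2}$)
$B \left(P + L{\left(I \right)}\right) = 5 \left(- \frac{25}{8} + 8 \cdot 0^{2}\right) = 5 \left(- \frac{25}{8} + 8 \cdot 0\right) = 5 \left(- \frac{25}{8} + 0\right) = 5 \left(- \frac{25}{8}\right) = - \frac{125}{8}$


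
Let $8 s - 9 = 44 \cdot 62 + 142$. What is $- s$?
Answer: $- \frac{2879}{8} \approx -359.88$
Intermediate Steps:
$s = \frac{2879}{8}$ ($s = \frac{9}{8} + \frac{44 \cdot 62 + 142}{8} = \frac{9}{8} + \frac{2728 + 142}{8} = \frac{9}{8} + \frac{1}{8} \cdot 2870 = \frac{9}{8} + \frac{1435}{4} = \frac{2879}{8} \approx 359.88$)
$- s = \left(-1\right) \frac{2879}{8} = - \frac{2879}{8}$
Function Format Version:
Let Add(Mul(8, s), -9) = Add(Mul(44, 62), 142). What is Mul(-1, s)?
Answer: Rational(-2879, 8) ≈ -359.88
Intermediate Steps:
s = Rational(2879, 8) (s = Add(Rational(9, 8), Mul(Rational(1, 8), Add(Mul(44, 62), 142))) = Add(Rational(9, 8), Mul(Rational(1, 8), Add(2728, 142))) = Add(Rational(9, 8), Mul(Rational(1, 8), 2870)) = Add(Rational(9, 8), Rational(1435, 4)) = Rational(2879, 8) ≈ 359.88)
Mul(-1, s) = Mul(-1, Rational(2879, 8)) = Rational(-2879, 8)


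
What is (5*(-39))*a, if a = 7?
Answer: -1365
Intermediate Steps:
(5*(-39))*a = (5*(-39))*7 = -195*7 = -1365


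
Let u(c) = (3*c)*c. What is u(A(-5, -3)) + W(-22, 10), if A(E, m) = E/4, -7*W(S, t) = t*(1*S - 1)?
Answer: 4205/112 ≈ 37.545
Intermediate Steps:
W(S, t) = -t*(-1 + S)/7 (W(S, t) = -t*(1*S - 1)/7 = -t*(S - 1)/7 = -t*(-1 + S)/7)
A(E, m) = E/4 (A(E, m) = E*(¼) = E/4)
u(c) = 3*c²
u(A(-5, -3)) + W(-22, 10) = 3*((¼)*(-5))² + (⅐)*10*(1 - 1*(-22)) = 3*(-5/4)² + (⅐)*10*(1 + 22) = 3*(25/16) + (⅐)*10*23 = 75/16 + 230/7 = 4205/112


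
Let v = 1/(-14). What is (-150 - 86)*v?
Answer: 118/7 ≈ 16.857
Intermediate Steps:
v = -1/14 ≈ -0.071429
(-150 - 86)*v = (-150 - 86)*(-1/14) = -236*(-1/14) = 118/7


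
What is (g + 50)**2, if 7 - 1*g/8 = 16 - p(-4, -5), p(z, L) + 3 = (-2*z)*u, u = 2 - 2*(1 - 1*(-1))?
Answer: 30276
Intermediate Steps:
u = -2 (u = 2 - 2*(1 + 1) = 2 - 2*2 = 2 - 4 = -2)
p(z, L) = -3 + 4*z (p(z, L) = -3 - 2*z*(-2) = -3 + 4*z)
g = -224 (g = 56 - 8*(16 - (-3 + 4*(-4))) = 56 - 8*(16 - (-3 - 16)) = 56 - 8*(16 - 1*(-19)) = 56 - 8*(16 + 19) = 56 - 8*35 = 56 - 280 = -224)
(g + 50)**2 = (-224 + 50)**2 = (-174)**2 = 30276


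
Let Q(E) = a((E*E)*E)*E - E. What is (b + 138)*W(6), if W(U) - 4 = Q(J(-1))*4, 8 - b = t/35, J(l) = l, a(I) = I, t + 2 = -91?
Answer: 62436/35 ≈ 1783.9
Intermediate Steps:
t = -93 (t = -2 - 91 = -93)
Q(E) = E⁴ - E (Q(E) = ((E*E)*E)*E - E = (E²*E)*E - E = E³*E - E = E⁴ - E)
b = 373/35 (b = 8 - (-93)/35 = 8 - 1*(-93/35) = 8 + 93/35 = 373/35 ≈ 10.657)
W(U) = 12 (W(U) = 4 + ((-1)⁴ - 1*(-1))*4 = 4 + (1 + 1)*4 = 4 + 2*4 = 4 + 8 = 12)
(b + 138)*W(6) = (373/35 + 138)*12 = (5203/35)*12 = 62436/35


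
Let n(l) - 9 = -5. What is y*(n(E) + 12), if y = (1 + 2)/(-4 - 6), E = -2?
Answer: -24/5 ≈ -4.8000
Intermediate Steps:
n(l) = 4 (n(l) = 9 - 5 = 4)
y = -3/10 (y = 3/(-10) = 3*(-1/10) = -3/10 ≈ -0.30000)
y*(n(E) + 12) = -3*(4 + 12)/10 = -3/10*16 = -24/5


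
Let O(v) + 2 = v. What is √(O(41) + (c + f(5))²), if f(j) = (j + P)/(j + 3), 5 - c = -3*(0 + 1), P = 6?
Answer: √8121/8 ≈ 11.265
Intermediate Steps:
c = 8 (c = 5 - (-3)*(0 + 1) = 5 - (-3) = 5 - 1*(-3) = 5 + 3 = 8)
O(v) = -2 + v
f(j) = (6 + j)/(3 + j) (f(j) = (j + 6)/(j + 3) = (6 + j)/(3 + j))
√(O(41) + (c + f(5))²) = √((-2 + 41) + (8 + (6 + 5)/(3 + 5))²) = √(39 + (8 + 11/8)²) = √(39 + (75/8)²) = √(39 + 5625/64) = √(8121/64) = √8121/8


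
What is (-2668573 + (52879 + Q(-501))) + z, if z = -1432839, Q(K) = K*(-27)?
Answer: -4035006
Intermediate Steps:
Q(K) = -27*K
(-2668573 + (52879 + Q(-501))) + z = (-2668573 + (52879 - 27*(-501))) - 1432839 = (-2668573 + (52879 + 13527)) - 1432839 = (-2668573 + 66406) - 1432839 = -2602167 - 1432839 = -4035006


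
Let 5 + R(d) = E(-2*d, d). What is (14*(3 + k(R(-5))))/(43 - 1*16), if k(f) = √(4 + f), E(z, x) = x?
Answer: 14/9 + 14*I*√6/27 ≈ 1.5556 + 1.2701*I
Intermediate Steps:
R(d) = -5 + d
(14*(3 + k(R(-5))))/(43 - 1*16) = (14*(3 + √(4 + (-5 - 5))))/(43 - 1*16) = (14*(3 + √(4 - 10)))/(43 - 16) = (14*(3 + √(-6)))/27 = (14*(3 + I*√6))*(1/27) = (42 + 14*I*√6)*(1/27) = 14/9 + 14*I*√6/27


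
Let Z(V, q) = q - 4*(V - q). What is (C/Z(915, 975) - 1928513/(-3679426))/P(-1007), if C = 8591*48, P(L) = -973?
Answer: -506540228021/1449933006690 ≈ -0.34935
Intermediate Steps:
Z(V, q) = -4*V + 5*q (Z(V, q) = q + (-4*V + 4*q) = -4*V + 5*q)
C = 412368
(C/Z(915, 975) - 1928513/(-3679426))/P(-1007) = (412368/(-4*915 + 5*975) - 1928513/(-3679426))/(-973) = (412368/(-3660 + 4875) - 1928513*(-1/3679426))*(-1/973) = (412368/1215 + 1928513/3679426)*(-1/973) = (412368*(1/1215) + 1928513/3679426)*(-1/973) = (137456/405 + 1928513/3679426)*(-1/973) = (506540228021/1490167530)*(-1/973) = -506540228021/1449933006690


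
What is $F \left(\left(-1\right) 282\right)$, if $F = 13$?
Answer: $-3666$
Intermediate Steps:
$F \left(\left(-1\right) 282\right) = 13 \left(\left(-1\right) 282\right) = 13 \left(-282\right) = -3666$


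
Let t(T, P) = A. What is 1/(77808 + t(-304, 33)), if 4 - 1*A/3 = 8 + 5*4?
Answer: 1/77736 ≈ 1.2864e-5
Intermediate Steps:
A = -72 (A = 12 - 3*(8 + 5*4) = 12 - 3*(8 + 20) = 12 - 3*28 = 12 - 84 = -72)
t(T, P) = -72
1/(77808 + t(-304, 33)) = 1/(77808 - 72) = 1/77736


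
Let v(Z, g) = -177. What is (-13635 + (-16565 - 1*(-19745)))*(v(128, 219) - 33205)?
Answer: 349008810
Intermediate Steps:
(-13635 + (-16565 - 1*(-19745)))*(v(128, 219) - 33205) = (-13635 + (-16565 - 1*(-19745)))*(-177 - 33205) = (-13635 + (-16565 + 19745))*(-33382) = (-13635 + 3180)*(-33382) = -10455*(-33382) = 349008810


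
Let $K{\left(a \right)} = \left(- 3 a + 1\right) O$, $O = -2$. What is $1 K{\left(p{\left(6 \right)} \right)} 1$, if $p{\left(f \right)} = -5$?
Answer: $-32$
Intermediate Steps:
$K{\left(a \right)} = -2 + 6 a$ ($K{\left(a \right)} = \left(- 3 a + 1\right) \left(-2\right) = \left(1 - 3 a\right) \left(-2\right) = -2 + 6 a$)
$1 K{\left(p{\left(6 \right)} \right)} 1 = 1 \left(-2 + 6 \left(-5\right)\right) 1 = 1 \left(-2 - 30\right) 1 = 1 \left(-32\right) 1 = \left(-32\right) 1 = -32$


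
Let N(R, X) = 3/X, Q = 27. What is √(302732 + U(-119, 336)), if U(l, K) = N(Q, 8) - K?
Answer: √4838342/4 ≈ 549.91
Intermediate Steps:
U(l, K) = 3/8 - K
√(302732 + U(-119, 336)) = √(302732 + (3/8 - 1*336)) = √(302732 + (3/8 - 336)) = √(302732 - 2685/8) = √(2419171/8) = √4838342/4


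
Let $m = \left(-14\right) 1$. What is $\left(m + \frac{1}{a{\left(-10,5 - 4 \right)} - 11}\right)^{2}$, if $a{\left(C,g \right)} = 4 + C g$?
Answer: $\frac{57121}{289} \approx 197.65$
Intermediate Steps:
$m = -14$
$\left(m + \frac{1}{a{\left(-10,5 - 4 \right)} - 11}\right)^{2} = \left(-14 + \frac{1}{\left(4 - 10 \left(5 - 4\right)\right) - 11}\right)^{2} = \left(-14 + \frac{1}{\left(4 - 10\right) - 11}\right)^{2} = \left(-14 + \frac{1}{-6 - 11}\right)^{2} = \left(-14 + \frac{1}{-17}\right)^{2} = \left(-14 - \frac{1}{17}\right)^{2} = \left(- \frac{239}{17}\right)^{2} = \frac{57121}{289}$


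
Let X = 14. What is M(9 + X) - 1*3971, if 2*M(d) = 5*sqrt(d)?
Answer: -3971 + 5*sqrt(23)/2 ≈ -3959.0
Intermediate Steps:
M(d) = 5*sqrt(d)/2 (M(d) = (5*sqrt(d))/2 = 5*sqrt(d)/2)
M(9 + X) - 1*3971 = 5*sqrt(9 + 14)/2 - 1*3971 = 5*sqrt(23)/2 - 3971 = -3971 + 5*sqrt(23)/2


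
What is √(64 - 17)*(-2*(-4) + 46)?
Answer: 54*√47 ≈ 370.21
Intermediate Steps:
√(64 - 17)*(-2*(-4) + 46) = √47*(8 + 46) = √47*54 = 54*√47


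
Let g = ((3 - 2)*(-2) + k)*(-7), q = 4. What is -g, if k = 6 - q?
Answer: 0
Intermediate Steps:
k = 2 (k = 6 - 1*4 = 6 - 4 = 2)
g = 0 (g = ((3 - 2)*(-2) + 2)*(-7) = (1*(-2) + 2)*(-7) = (-2 + 2)*(-7) = 0*(-7) = 0)
-g = -1*0 = 0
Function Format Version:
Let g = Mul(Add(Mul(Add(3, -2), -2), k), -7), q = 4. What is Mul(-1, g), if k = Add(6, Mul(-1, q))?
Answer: 0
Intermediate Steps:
k = 2 (k = Add(6, Mul(-1, 4)) = Add(6, -4) = 2)
g = 0 (g = Mul(Add(Mul(Add(3, -2), -2), 2), -7) = Mul(Add(Mul(1, -2), 2), -7) = Mul(Add(-2, 2), -7) = Mul(0, -7) = 0)
Mul(-1, g) = Mul(-1, 0) = 0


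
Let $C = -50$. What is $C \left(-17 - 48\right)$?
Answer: $3250$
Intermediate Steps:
$C \left(-17 - 48\right) = - 50 \left(-17 - 48\right) = \left(-50\right) \left(-65\right) = 3250$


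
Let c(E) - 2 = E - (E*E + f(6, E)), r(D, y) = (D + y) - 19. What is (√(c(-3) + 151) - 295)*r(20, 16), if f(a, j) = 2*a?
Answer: -5015 + 17*√129 ≈ -4821.9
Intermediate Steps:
r(D, y) = -19 + D + y
c(E) = -10 + E - E² (c(E) = 2 + (E - (E*E + 2*6)) = 2 + (E - (E² + 12)) = 2 + (E - (12 + E²)) = 2 + (E + (-12 - E²)) = 2 + (-12 + E - E²) = -10 + E - E²)
(√(c(-3) + 151) - 295)*r(20, 16) = (√((-10 - 3 - 1*(-3)²) + 151) - 295)*(-19 + 20 + 16) = (√((-10 - 3 - 1*9) + 151) - 295)*17 = (√((-10 - 3 - 9) + 151) - 295)*17 = (√(-22 + 151) - 295)*17 = (√129 - 295)*17 = (-295 + √129)*17 = -5015 + 17*√129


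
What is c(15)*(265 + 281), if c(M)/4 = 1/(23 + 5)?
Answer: 78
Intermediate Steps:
c(M) = ⅐ (c(M) = 4/(23 + 5) = 4/28 = 4*(1/28) = ⅐)
c(15)*(265 + 281) = (265 + 281)/7 = (⅐)*546 = 78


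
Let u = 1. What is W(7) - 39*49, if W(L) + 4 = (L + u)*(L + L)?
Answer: -1803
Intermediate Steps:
W(L) = -4 + 2*L*(1 + L) (W(L) = -4 + (L + 1)*(L + L) = -4 + (1 + L)*(2*L) = -4 + 2*L*(1 + L))
W(7) - 39*49 = (-4 + 2*7 + 2*7²) - 39*49 = (-4 + 14 + 2*49) - 1911 = (-4 + 14 + 98) - 1911 = 108 - 1911 = -1803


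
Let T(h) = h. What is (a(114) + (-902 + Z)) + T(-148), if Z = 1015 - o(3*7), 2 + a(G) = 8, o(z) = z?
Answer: -50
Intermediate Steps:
a(G) = 6 (a(G) = -2 + 8 = 6)
Z = 994 (Z = 1015 - 3*7 = 1015 - 1*21 = 1015 - 21 = 994)
(a(114) + (-902 + Z)) + T(-148) = (6 + (-902 + 994)) - 148 = (6 + 92) - 148 = 98 - 148 = -50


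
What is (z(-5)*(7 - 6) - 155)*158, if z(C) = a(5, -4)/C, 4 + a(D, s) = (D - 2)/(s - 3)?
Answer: -852252/35 ≈ -24350.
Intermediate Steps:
a(D, s) = -4 + (-2 + D)/(-3 + s) (a(D, s) = -4 + (D - 2)/(s - 3) = -4 + (-2 + D)/(-3 + s))
z(C) = -31/(7*C) (z(C) = ((10 + 5 - 4*(-4))/(-3 - 4))/C = ((10 + 5 + 16)/(-7))/C = (-⅐*31)/C = -31/(7*C))
(z(-5)*(7 - 6) - 155)*158 = ((-31/7/(-5))*(7 - 6) - 155)*158 = (-31/7*(-⅕)*1 - 155)*158 = ((31/35)*1 - 155)*158 = (31/35 - 155)*158 = -5394/35*158 = -852252/35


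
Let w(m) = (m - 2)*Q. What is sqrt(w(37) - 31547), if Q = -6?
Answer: I*sqrt(31757) ≈ 178.2*I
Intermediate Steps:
w(m) = 12 - 6*m (w(m) = (m - 2)*(-6) = (-2 + m)*(-6) = 12 - 6*m)
sqrt(w(37) - 31547) = sqrt((12 - 6*37) - 31547) = sqrt((12 - 222) - 31547) = sqrt(-210 - 31547) = sqrt(-31757) = I*sqrt(31757)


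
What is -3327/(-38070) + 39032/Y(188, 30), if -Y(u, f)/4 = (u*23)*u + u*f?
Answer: 595703/7893180 ≈ 0.075471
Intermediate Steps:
Y(u, f) = -92*u**2 - 4*f*u (Y(u, f) = -4*((u*23)*u + u*f) = -4*((23*u)*u + f*u) = -4*(23*u**2 + f*u) = -92*u**2 - 4*f*u)
-3327/(-38070) + 39032/Y(188, 30) = -3327/(-38070) + 39032/((-4*188*(30 + 23*188))) = -3327*(-1/38070) + 39032/((-4*188*(30 + 4324))) = 1109/12690 + 39032/((-4*188*4354)) = 1109/12690 + 39032/(-3274208) = 1109/12690 + 39032*(-1/3274208) = 1109/12690 - 697/58468 = 595703/7893180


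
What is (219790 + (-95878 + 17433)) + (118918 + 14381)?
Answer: 274644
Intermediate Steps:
(219790 + (-95878 + 17433)) + (118918 + 14381) = (219790 - 78445) + 133299 = 141345 + 133299 = 274644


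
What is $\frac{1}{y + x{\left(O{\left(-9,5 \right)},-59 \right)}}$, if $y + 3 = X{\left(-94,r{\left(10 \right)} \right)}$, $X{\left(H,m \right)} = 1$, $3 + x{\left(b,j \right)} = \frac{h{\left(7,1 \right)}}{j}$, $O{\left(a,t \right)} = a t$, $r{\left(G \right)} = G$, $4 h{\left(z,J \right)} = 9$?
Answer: $- \frac{236}{1189} \approx -0.19849$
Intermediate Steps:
$h{\left(z,J \right)} = \frac{9}{4}$ ($h{\left(z,J \right)} = \frac{1}{4} \cdot 9 = \frac{9}{4}$)
$x{\left(b,j \right)} = -3 + \frac{9}{4 j}$
$y = -2$ ($y = -3 + 1 = -2$)
$\frac{1}{y + x{\left(O{\left(-9,5 \right)},-59 \right)}} = \frac{1}{-2 - \left(3 - \frac{9}{4 \left(-59\right)}\right)} = \frac{1}{-2 + \left(-3 + \frac{9}{4} \left(- \frac{1}{59}\right)\right)} = \frac{1}{-2 - \frac{717}{236}} = \frac{1}{- \frac{1189}{236}} = - \frac{236}{1189}$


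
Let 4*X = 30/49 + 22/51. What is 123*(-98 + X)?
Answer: -10014250/833 ≈ -12022.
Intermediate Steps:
X = 652/2499 (X = (30/49 + 22/51)/4 = (1/4)*(2608/2499) = 652/2499 ≈ 0.26090)
123*(-98 + X) = 123*(-98 + 652/2499) = 123*(-244250/2499) = -10014250/833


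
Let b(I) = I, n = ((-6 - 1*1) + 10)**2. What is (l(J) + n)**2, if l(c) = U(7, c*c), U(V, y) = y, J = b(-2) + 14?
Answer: 23409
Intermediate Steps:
n = 9 (n = ((-6 - 1) + 10)**2 = (-7 + 10)**2 = 3**2 = 9)
J = 12 (J = -2 + 14 = 12)
l(c) = c**2 (l(c) = c*c = c**2)
(l(J) + n)**2 = (12**2 + 9)**2 = (144 + 9)**2 = 153**2 = 23409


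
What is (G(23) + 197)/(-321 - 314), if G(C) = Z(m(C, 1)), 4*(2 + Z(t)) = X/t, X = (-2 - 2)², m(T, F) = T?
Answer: -4489/14605 ≈ -0.30736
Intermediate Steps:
X = 16 (X = (-4)² = 16)
Z(t) = -2 + 4/t (Z(t) = -2 + (16/t)/4 = -2 + 4/t)
G(C) = -2 + 4/C
(G(23) + 197)/(-321 - 314) = ((-2 + 4/23) + 197)/(-321 - 314) = ((-2 + 4*(1/23)) + 197)/(-635) = ((-2 + 4/23) + 197)*(-1/635) = (-42/23 + 197)*(-1/635) = (4489/23)*(-1/635) = -4489/14605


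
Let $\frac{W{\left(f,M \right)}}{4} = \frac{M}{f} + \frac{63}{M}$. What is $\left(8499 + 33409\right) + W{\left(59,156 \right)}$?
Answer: $\frac{32152787}{767} \approx 41920.0$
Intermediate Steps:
$W{\left(f,M \right)} = \frac{252}{M} + \frac{4 M}{f}$ ($W{\left(f,M \right)} = 4 \left(\frac{M}{f} + \frac{63}{M}\right) = 4 \left(\frac{63}{M} + \frac{M}{f}\right) = \frac{252}{M} + \frac{4 M}{f}$)
$\left(8499 + 33409\right) + W{\left(59,156 \right)} = \left(8499 + 33409\right) + \left(\frac{252}{156} + 4 \cdot 156 \cdot \frac{1}{59}\right) = 41908 + \left(252 \cdot \frac{1}{156} + 4 \cdot 156 \cdot \frac{1}{59}\right) = 41908 + \left(\frac{21}{13} + \frac{624}{59}\right) = 41908 + \frac{9351}{767} = \frac{32152787}{767}$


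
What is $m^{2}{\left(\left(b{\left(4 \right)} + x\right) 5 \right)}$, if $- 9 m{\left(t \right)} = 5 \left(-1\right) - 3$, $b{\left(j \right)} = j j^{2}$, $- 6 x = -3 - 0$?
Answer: $\frac{64}{81} \approx 0.79012$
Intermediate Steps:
$x = \frac{1}{2}$ ($x = - \frac{-3 - 0}{6} = - \frac{-3 + 0}{6} = \left(- \frac{1}{6}\right) \left(-3\right) = \frac{1}{2} \approx 0.5$)
$b{\left(j \right)} = j^{3}$
$m{\left(t \right)} = \frac{8}{9}$ ($m{\left(t \right)} = - \frac{5 \left(-1\right) - 3}{9} = - \frac{-5 - 3}{9} = \left(- \frac{1}{9}\right) \left(-8\right) = \frac{8}{9}$)
$m^{2}{\left(\left(b{\left(4 \right)} + x\right) 5 \right)} = \left(\frac{8}{9}\right)^{2} = \frac{64}{81}$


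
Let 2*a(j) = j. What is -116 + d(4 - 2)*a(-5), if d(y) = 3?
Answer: -247/2 ≈ -123.50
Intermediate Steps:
a(j) = j/2
-116 + d(4 - 2)*a(-5) = -116 + 3*((1/2)*(-5)) = -116 + 3*(-5/2) = -116 - 15/2 = -247/2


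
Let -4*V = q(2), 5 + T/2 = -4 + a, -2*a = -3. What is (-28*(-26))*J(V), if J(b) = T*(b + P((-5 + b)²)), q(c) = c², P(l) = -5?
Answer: 65520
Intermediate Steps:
a = 3/2 (a = -½*(-3) = 3/2 ≈ 1.5000)
T = -15 (T = -10 + 2*(-4 + 3/2) = -10 + 2*(-5/2) = -10 - 5 = -15)
V = -1 (V = -¼*2² = -¼*4 = -1)
J(b) = 75 - 15*b (J(b) = -15*(b - 5) = -15*(-5 + b) = 75 - 15*b)
(-28*(-26))*J(V) = (-28*(-26))*(75 - 15*(-1)) = 728*(75 + 15) = 728*90 = 65520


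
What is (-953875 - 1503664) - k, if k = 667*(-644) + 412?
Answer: -2028403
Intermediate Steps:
k = -429136 (k = -429548 + 412 = -429136)
(-953875 - 1503664) - k = (-953875 - 1503664) - 1*(-429136) = -2457539 + 429136 = -2028403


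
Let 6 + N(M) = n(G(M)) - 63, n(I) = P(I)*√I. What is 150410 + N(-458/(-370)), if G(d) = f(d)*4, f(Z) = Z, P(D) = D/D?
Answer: 150341 + 2*√42365/185 ≈ 1.5034e+5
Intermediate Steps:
P(D) = 1
G(d) = 4*d (G(d) = d*4 = 4*d)
n(I) = √I (n(I) = 1*√I = √I)
N(M) = -69 + 2*√M (N(M) = -6 + (√(4*M) - 63) = -6 + (2*√M - 63) = -6 + (-63 + 2*√M) = -69 + 2*√M)
150410 + N(-458/(-370)) = 150410 + (-69 + 2*√(-458/(-370))) = 150410 + (-69 + 2*√(-458*(-1/370))) = 150410 + (-69 + 2*√(229/185)) = 150410 + (-69 + 2*(√42365/185)) = 150410 + (-69 + 2*√42365/185) = 150341 + 2*√42365/185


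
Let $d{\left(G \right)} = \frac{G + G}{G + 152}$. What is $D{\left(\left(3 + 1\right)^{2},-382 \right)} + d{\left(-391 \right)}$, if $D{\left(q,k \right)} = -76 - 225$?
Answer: $- \frac{71157}{239} \approx -297.73$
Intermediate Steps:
$d{\left(G \right)} = \frac{2 G}{152 + G}$
$D{\left(q,k \right)} = -301$ ($D{\left(q,k \right)} = -76 - 225 = -301$)
$D{\left(\left(3 + 1\right)^{2},-382 \right)} + d{\left(-391 \right)} = -301 + 2 \left(-391\right) \frac{1}{152 - 391} = -301 + 2 \left(-391\right) \frac{1}{-239} = -301 + 2 \left(-391\right) \left(- \frac{1}{239}\right) = -301 + \frac{782}{239} = - \frac{71157}{239}$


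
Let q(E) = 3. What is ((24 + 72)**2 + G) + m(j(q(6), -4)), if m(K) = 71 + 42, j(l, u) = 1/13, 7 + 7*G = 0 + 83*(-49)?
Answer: 8747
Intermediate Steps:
G = -582 (G = -1 + (0 + 83*(-49))/7 = -1 + (0 - 4067)/7 = -1 + (1/7)*(-4067) = -1 - 581 = -582)
j(l, u) = 1/13
m(K) = 113
((24 + 72)**2 + G) + m(j(q(6), -4)) = ((24 + 72)**2 - 582) + 113 = (96**2 - 582) + 113 = (9216 - 582) + 113 = 8634 + 113 = 8747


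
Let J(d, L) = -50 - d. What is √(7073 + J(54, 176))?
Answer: √6969 ≈ 83.480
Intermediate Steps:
√(7073 + J(54, 176)) = √(7073 + (-50 - 1*54)) = √(7073 + (-50 - 54)) = √(7073 - 104) = √6969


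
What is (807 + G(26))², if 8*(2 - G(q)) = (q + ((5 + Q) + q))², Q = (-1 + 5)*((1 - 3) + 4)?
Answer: 5049009/64 ≈ 78891.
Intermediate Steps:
Q = 8 (Q = 4*(-2 + 4) = 4*2 = 8)
G(q) = 2 - (13 + 2*q)²/8 (G(q) = 2 - (q + ((5 + 8) + q))²/8 = 2 - (q + (13 + q))²/8 = 2 - (13 + 2*q)²/8)
(807 + G(26))² = (807 + (2 - (13 + 2*26)²/8))² = (807 + (2 - (13 + 52)²/8))² = (807 + (2 - ⅛*65²))² = (807 + (2 - ⅛*4225))² = (807 + (2 - 4225/8))² = (807 - 4209/8)² = (2247/8)² = 5049009/64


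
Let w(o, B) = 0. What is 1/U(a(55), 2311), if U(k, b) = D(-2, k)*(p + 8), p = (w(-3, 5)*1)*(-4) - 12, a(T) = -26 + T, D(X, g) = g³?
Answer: -1/97556 ≈ -1.0251e-5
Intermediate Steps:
p = -12 (p = (0*1)*(-4) - 12 = 0*(-4) - 12 = 0 - 12 = -12)
U(k, b) = -4*k³ (U(k, b) = k³*(-12 + 8) = k³*(-4) = -4*k³)
1/U(a(55), 2311) = 1/(-4*(-26 + 55)³) = 1/(-4*29³) = 1/(-4*24389) = 1/(-97556) = -1/97556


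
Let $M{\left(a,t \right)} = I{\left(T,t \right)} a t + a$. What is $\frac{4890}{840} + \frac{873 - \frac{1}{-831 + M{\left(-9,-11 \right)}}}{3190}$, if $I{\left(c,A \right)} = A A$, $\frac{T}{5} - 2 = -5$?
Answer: $\frac{3032113759}{497467740} \approx 6.0951$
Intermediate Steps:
$T = -15$ ($T = 10 + 5 \left(-5\right) = 10 - 25 = -15$)
$I{\left(c,A \right)} = A^{2}$
$M{\left(a,t \right)} = a + a t^{3}$ ($M{\left(a,t \right)} = t^{2} a t + a = a t^{2} t + a = a t^{3} + a = a + a t^{3}$)
$\frac{4890}{840} + \frac{873 - \frac{1}{-831 + M{\left(-9,-11 \right)}}}{3190} = \frac{4890}{840} + \frac{873 - \frac{1}{-831 - 9 \left(1 + \left(-11\right)^{3}\right)}}{3190} = 4890 \cdot \frac{1}{840} + \left(873 - \frac{1}{-831 - 9 \left(1 - 1331\right)}\right) \frac{1}{3190} = \frac{163}{28} + \left(873 - \frac{1}{-831 - -11970}\right) \frac{1}{3190} = \frac{163}{28} + \left(873 - \frac{1}{-831 + 11970}\right) \frac{1}{3190} = \frac{163}{28} + \left(873 - \frac{1}{11139}\right) \frac{1}{3190} = \frac{163}{28} + \frac{9724346}{11139} \cdot \frac{1}{3190} = \frac{163}{28} + \frac{4862173}{17766705} = \frac{3032113759}{497467740}$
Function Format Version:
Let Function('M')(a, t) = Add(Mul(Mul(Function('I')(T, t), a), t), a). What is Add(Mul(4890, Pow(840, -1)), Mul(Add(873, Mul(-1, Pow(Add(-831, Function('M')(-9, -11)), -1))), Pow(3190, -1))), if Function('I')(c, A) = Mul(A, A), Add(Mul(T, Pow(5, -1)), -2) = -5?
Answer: Rational(3032113759, 497467740) ≈ 6.0951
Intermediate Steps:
T = -15 (T = Add(10, Mul(5, -5)) = Add(10, -25) = -15)
Function('I')(c, A) = Pow(A, 2)
Function('M')(a, t) = Add(a, Mul(a, Pow(t, 3))) (Function('M')(a, t) = Add(Mul(Mul(Pow(t, 2), a), t), a) = Add(Mul(Mul(a, Pow(t, 2)), t), a) = Add(Mul(a, Pow(t, 3)), a) = Add(a, Mul(a, Pow(t, 3))))
Add(Mul(4890, Pow(840, -1)), Mul(Add(873, Mul(-1, Pow(Add(-831, Function('M')(-9, -11)), -1))), Pow(3190, -1))) = Add(Mul(4890, Pow(840, -1)), Mul(Add(873, Mul(-1, Pow(Add(-831, Mul(-9, Add(1, Pow(-11, 3)))), -1))), Pow(3190, -1))) = Add(Mul(4890, Rational(1, 840)), Mul(Add(873, Mul(-1, Pow(Add(-831, Mul(-9, Add(1, -1331))), -1))), Rational(1, 3190))) = Add(Rational(163, 28), Mul(Add(873, Mul(-1, Pow(Add(-831, Mul(-9, -1330)), -1))), Rational(1, 3190))) = Add(Rational(163, 28), Mul(Add(873, Mul(-1, Pow(Add(-831, 11970), -1))), Rational(1, 3190))) = Add(Rational(163, 28), Mul(Add(873, Mul(-1, Pow(11139, -1))), Rational(1, 3190))) = Add(Rational(163, 28), Mul(Add(873, Mul(-1, Rational(1, 11139))), Rational(1, 3190))) = Add(Rational(163, 28), Mul(Add(873, Rational(-1, 11139)), Rational(1, 3190))) = Add(Rational(163, 28), Mul(Rational(9724346, 11139), Rational(1, 3190))) = Add(Rational(163, 28), Rational(4862173, 17766705)) = Rational(3032113759, 497467740)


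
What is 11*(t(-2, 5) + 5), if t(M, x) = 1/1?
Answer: 66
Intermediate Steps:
t(M, x) = 1
11*(t(-2, 5) + 5) = 11*(1 + 5) = 11*6 = 66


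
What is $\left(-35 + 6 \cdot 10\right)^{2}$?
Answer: $625$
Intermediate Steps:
$\left(-35 + 6 \cdot 10\right)^{2} = \left(-35 + 60\right)^{2} = 25^{2} = 625$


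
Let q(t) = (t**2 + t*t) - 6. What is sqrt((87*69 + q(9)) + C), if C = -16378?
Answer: I*sqrt(10219) ≈ 101.09*I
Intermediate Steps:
q(t) = -6 + 2*t**2 (q(t) = (t**2 + t**2) - 6 = 2*t**2 - 6 = -6 + 2*t**2)
sqrt((87*69 + q(9)) + C) = sqrt((87*69 + (-6 + 2*9**2)) - 16378) = sqrt((6003 + (-6 + 2*81)) - 16378) = sqrt((6003 + (-6 + 162)) - 16378) = sqrt((6003 + 156) - 16378) = sqrt(6159 - 16378) = sqrt(-10219) = I*sqrt(10219)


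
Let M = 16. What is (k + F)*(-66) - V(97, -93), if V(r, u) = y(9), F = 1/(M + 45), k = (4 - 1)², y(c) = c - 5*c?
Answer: -34104/61 ≈ -559.08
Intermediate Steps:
y(c) = -4*c
k = 9 (k = 3² = 9)
F = 1/61 (F = 1/(16 + 45) = 1/61 ≈ 0.016393)
V(r, u) = -36 (V(r, u) = -4*9 = -36)
(k + F)*(-66) - V(97, -93) = (9 + 1/61)*(-66) - 1*(-36) = (550/61)*(-66) + 36 = -36300/61 + 36 = -34104/61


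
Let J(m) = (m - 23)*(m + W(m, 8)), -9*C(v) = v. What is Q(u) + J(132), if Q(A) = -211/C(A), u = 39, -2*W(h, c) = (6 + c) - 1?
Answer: 356933/26 ≈ 13728.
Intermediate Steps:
W(h, c) = -5/2 - c/2 (W(h, c) = -((6 + c) - 1)/2 = -(5 + c)/2 = -5/2 - c/2)
C(v) = -v/9
J(m) = (-23 + m)*(-13/2 + m) (J(m) = (m - 23)*(m + (-5/2 - ½*8)) = (-23 + m)*(m + (-5/2 - 4)) = (-23 + m)*(m - 13/2) = (-23 + m)*(-13/2 + m))
Q(A) = 1899/A (Q(A) = -211*(-9/A) = -(-1899)/A = 1899/A)
Q(u) + J(132) = 1899/39 + (299/2 + 132² - 59/2*132) = 1899*(1/39) + (299/2 + 17424 - 3894) = 633/13 + 27359/2 = 356933/26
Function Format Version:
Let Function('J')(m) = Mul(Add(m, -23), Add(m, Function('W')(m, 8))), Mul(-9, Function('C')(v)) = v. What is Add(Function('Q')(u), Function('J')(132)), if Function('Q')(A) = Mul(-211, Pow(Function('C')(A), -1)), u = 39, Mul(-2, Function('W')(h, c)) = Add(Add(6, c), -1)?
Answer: Rational(356933, 26) ≈ 13728.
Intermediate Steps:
Function('W')(h, c) = Add(Rational(-5, 2), Mul(Rational(-1, 2), c)) (Function('W')(h, c) = Mul(Rational(-1, 2), Add(Add(6, c), -1)) = Mul(Rational(-1, 2), Add(5, c)) = Add(Rational(-5, 2), Mul(Rational(-1, 2), c)))
Function('C')(v) = Mul(Rational(-1, 9), v)
Function('J')(m) = Mul(Add(-23, m), Add(Rational(-13, 2), m)) (Function('J')(m) = Mul(Add(m, -23), Add(m, Add(Rational(-5, 2), Mul(Rational(-1, 2), 8)))) = Mul(Add(-23, m), Add(m, Add(Rational(-5, 2), -4))) = Mul(Add(-23, m), Add(m, Rational(-13, 2))) = Mul(Add(-23, m), Add(Rational(-13, 2), m)))
Function('Q')(A) = Mul(1899, Pow(A, -1)) (Function('Q')(A) = Mul(-211, Pow(Mul(Rational(-1, 9), A), -1)) = Mul(-211, Mul(-9, Pow(A, -1))) = Mul(1899, Pow(A, -1)))
Add(Function('Q')(u), Function('J')(132)) = Add(Mul(1899, Pow(39, -1)), Add(Rational(299, 2), Pow(132, 2), Mul(Rational(-59, 2), 132))) = Add(Mul(1899, Rational(1, 39)), Add(Rational(299, 2), 17424, -3894)) = Add(Rational(633, 13), Rational(27359, 2)) = Rational(356933, 26)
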